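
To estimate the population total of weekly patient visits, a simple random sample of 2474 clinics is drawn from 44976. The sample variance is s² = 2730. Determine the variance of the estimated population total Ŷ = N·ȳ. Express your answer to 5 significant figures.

2.1094 × 10^9

Var(Ŷ) = N²·Var(ȳ) = N²·(1 − n/N)·s²/n.
f = 2474/44976 = 0.05500711; Var(ȳ) = 0.94499289·2730/2474 = 1.0427771.
Var(Ŷ) = 44976² · 1.0427771 = 2.1093718 × 10^9.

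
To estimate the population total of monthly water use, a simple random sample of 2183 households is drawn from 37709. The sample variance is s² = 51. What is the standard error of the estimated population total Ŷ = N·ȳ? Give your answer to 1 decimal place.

5594.4

Var(Ŷ) = N²·Var(ȳ) = N²·(1 − n/N)·s²/n.
f = 2183/37709 = 0.05789069; Var(ȳ) = 0.94210931·51/2183 = 0.022009883.
Var(Ŷ) = 37709² · 0.022009883 = 3.1297364 × 10^7.
SE(Ŷ) = √(3.1297364 × 10^7) = 5594.4.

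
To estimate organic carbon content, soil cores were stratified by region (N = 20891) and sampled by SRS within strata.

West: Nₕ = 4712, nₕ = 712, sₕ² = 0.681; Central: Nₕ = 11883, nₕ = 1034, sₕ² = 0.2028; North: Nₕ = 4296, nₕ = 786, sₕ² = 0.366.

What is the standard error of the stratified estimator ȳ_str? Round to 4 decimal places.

Var(ȳ_str) = Σₕ Wₕ²(1 − fₕ)sₕ²/nₕ with Wₕ = Nₕ/N, N = 20891.
West: Wₕ = 0.22555167; term = 0.22555167²·(1 − 0.15110357)·0.681/712 = 4.1306075 × 10^-5.
Central: Wₕ = 0.56880954; term = 0.56880954²·(1 − 0.08701506)·0.2028/1034 = 5.79355 × 10^-5.
North: Wₕ = 0.20563879; term = 0.20563879²·(1 − 0.18296089)·0.366/786 = 1.6088349 × 10^-5.
Sum = 1.1532992 × 10^-4.
SE = √(1.1532992 × 10^-4) = 0.0107.

0.0107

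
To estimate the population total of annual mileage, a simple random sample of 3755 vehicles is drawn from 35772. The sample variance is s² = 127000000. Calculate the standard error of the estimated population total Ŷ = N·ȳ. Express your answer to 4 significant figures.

6.224 × 10^6

Var(Ŷ) = N²·Var(ȳ) = N²·(1 − n/N)·s²/n.
f = 3755/35772 = 0.10497037; Var(ȳ) = 0.89502963·127000000/3755 = 30271.308.
Var(Ŷ) = 35772² · 30271.308 = 3.8736255 × 10^13.
SE(Ŷ) = √(3.8736255 × 10^13) = 6.224 × 10^6.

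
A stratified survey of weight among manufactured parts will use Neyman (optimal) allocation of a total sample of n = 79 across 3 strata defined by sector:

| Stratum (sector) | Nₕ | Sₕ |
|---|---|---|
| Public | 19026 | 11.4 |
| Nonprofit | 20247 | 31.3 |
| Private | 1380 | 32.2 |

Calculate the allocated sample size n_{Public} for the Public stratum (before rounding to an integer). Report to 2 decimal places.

Neyman allocation: nₕ = n·NₕSₕ / Σⱼ NⱼSⱼ.
Σ NⱼSⱼ = 19026·11.4 + 20247·31.3 + 1380·32.2 = 895063.5.
n_{Public} = 79·19026·11.4 / 895063.5 = 19.14.

19.14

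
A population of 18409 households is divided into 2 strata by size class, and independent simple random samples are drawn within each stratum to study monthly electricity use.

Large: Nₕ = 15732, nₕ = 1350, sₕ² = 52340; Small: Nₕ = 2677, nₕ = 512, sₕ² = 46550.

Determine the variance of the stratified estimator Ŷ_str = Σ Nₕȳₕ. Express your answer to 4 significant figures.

Var(Ŷ_str) = Σₕ Nₕ²(1 − fₕ)sₕ²/nₕ.
Large: 15732²·(1 − 1350/15732)·52340/1350 = 8.7720919 × 10^9.
Small: 2677²·(1 − 512/2677)·46550/512 = 5.2693373 × 10^8.
Sum = 9.2990256 × 10^9.

9.299 × 10^9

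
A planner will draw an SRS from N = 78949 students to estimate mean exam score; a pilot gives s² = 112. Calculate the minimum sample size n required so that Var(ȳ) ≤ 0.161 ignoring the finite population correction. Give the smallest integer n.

Without fpc, n₀ = s²/D = 112/0.161 = 695.6522.
Rounding up, n = 696.

696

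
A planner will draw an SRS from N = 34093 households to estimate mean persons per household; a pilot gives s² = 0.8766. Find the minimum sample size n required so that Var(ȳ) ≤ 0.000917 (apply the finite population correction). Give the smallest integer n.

Without fpc, n₀ = s²/D = 0.8766/0.000917 = 955.9433.
With fpc, (1 − n/N)·s²/n ≤ D requires n ≥ n₀/(1 + n₀/N) = 955.9433/(1 + 955.9433/34093) = 929.8704.
Rounding up, n = 930.

930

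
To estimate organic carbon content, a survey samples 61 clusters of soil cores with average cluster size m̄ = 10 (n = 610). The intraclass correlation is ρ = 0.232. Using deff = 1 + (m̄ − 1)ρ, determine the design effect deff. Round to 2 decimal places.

deff = 1 + (10 − 1)·0.232 = 1 + 2.088 = 3.088.

3.09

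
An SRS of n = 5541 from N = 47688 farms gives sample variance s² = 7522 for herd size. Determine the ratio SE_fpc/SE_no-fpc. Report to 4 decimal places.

f = n/N = 5541/47688 = 0.11619275.
SE_no-fpc = √(s²/n) = 1.1651252; SE_fpc = √((1−f)s²/n) = 1.0953461.
Ratio = √(1−f) = 0.94011023.

0.9401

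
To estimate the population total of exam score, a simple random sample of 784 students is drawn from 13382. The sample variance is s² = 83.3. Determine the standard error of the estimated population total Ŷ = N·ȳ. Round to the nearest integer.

4232

Var(Ŷ) = N²·Var(ȳ) = N²·(1 − n/N)·s²/n.
f = 784/13382 = 0.05858616; Var(ȳ) = 0.94141384·83.3/784 = 0.10002522.
Var(Ŷ) = 13382² · 0.10002522 = 1.7912309 × 10^7.
SE(Ŷ) = √(1.7912309 × 10^7) = 4232.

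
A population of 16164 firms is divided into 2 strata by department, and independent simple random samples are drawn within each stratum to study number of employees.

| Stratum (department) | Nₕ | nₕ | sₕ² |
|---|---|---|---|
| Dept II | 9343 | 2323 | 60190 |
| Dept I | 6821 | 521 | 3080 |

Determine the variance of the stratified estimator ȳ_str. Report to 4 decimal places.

Var(ȳ_str) = Σₕ Wₕ²(1 − fₕ)sₕ²/nₕ with Wₕ = Nₕ/N, N = 16164.
Dept II: Wₕ = 0.57801287; term = 0.57801287²·(1 − 0.24863534)·60190/2323 = 6.5043052.
Dept I: Wₕ = 0.42198713; term = 0.42198713²·(1 − 0.07638176)·3080/521 = 0.97230811.
Sum = 7.4766133.

7.4766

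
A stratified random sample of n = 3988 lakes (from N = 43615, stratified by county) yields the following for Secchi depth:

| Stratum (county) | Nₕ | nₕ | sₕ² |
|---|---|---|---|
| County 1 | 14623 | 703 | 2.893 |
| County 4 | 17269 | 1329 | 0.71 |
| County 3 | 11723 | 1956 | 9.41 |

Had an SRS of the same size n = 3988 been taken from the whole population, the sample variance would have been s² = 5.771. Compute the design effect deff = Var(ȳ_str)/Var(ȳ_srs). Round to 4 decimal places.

Var(ȳ_str) = Σ Wₕ²(1−fₕ)sₕ²/nₕ with Wₕ = Nₕ/43615:
  County 1: (14623/43615)²·(1−703/14623)·2.893/703 = 4.4034906 × 10^-4
  County 4: (17269/43615)²·(1−1329/17269)·0.71/1329 = 7.7306697 × 10^-5
  County 3: (11723/43615)²·(1−1956/11723)·9.41/1956 = 2.8956694 × 10^-4
  → Var(ȳ_str) = 8.072227 × 10^-4.
Var(ȳ_srs) = (1 − 3988/43615)·5.771/3988 = 0.0013147744.
deff = (8.072227 × 10^-4) / 0.0013147744 = 0.6140.

0.6140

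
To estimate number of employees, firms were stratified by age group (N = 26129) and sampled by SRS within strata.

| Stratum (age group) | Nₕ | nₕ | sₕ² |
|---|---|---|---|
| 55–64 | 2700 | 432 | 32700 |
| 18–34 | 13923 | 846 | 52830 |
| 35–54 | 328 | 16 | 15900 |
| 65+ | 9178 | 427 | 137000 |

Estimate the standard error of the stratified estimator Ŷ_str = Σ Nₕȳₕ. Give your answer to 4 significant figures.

194200

Var(Ŷ_str) = Σₕ Nₕ²(1 − fₕ)sₕ²/nₕ.
55–64: 2700²·(1 − 432/2700)·32700/432 = 4.635225 × 10^8.
18–34: 13923²·(1 − 846/13923)·52830/846 = 1.1369757 × 10^10.
35–54: 328²·(1 − 16/328)·15900/16 = 1.016964 × 10^8.
65+: 9178²·(1 − 427/9178)·137000/427 = 2.5769051 × 10^10.
Sum = 3.7704027 × 10^10.
SE = √(3.7704027 × 10^10) = 194200.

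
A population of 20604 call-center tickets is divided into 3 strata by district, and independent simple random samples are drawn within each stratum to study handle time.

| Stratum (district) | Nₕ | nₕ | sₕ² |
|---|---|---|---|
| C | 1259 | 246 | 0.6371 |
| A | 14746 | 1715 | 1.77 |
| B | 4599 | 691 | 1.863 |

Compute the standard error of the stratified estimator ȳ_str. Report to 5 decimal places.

Var(ȳ_str) = Σₕ Wₕ²(1 − fₕ)sₕ²/nₕ with Wₕ = Nₕ/N, N = 20604.
C: Wₕ = 0.06110464; term = 0.06110464²·(1 − 0.19539317)·0.6371/246 = 7.7804478 × 10^-6.
A: Wₕ = 0.71568627; term = 0.71568627²·(1 − 0.11630273)·1.77/1715 = 4.6715181 × 10^-4.
B: Wₕ = 0.22320909; term = 0.22320909²·(1 − 0.15025005)·1.863/691 = 1.1414311 × 10^-4.
Sum = 5.8907537 × 10^-4.
SE = √(5.8907537 × 10^-4) = 0.02427.

0.02427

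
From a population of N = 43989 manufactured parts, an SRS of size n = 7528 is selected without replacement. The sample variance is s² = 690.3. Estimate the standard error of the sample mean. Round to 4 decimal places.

0.2757

Under SRS without replacement, Var(ȳ) = (1 − f)·s²/n with f = n/N = 7528/43989 = 0.17113369.
Var(ȳ) = (1 − 0.17113369)·690.3/7528 = 0.82886631·0.091697662 = 0.076005103.
SE(ȳ) = √(0.076005103) = 0.2757.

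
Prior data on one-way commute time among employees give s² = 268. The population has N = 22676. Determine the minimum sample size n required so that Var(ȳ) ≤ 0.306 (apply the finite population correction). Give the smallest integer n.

844

Without fpc, n₀ = s²/D = 268/0.306 = 875.8170.
With fpc, (1 − n/N)·s²/n ≤ D requires n ≥ n₀/(1 + n₀/N) = 875.8170/(1 + 875.8170/22676) = 843.2482.
Rounding up, n = 844.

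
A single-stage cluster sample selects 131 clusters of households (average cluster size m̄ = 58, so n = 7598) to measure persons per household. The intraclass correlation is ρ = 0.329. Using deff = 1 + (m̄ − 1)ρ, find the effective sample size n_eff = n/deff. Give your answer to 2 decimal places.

384.65

deff = 1 + (58 − 1)·0.329 = 1 + 18.753 = 19.753.
n_eff = 7598 / 19.753 = 384.65.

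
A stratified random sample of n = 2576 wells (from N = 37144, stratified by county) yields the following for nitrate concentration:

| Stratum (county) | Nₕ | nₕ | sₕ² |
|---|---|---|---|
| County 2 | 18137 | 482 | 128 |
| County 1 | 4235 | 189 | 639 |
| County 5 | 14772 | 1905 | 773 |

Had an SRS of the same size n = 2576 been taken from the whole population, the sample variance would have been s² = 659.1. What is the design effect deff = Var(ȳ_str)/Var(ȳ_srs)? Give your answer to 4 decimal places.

Var(ȳ_str) = Σ Wₕ²(1−fₕ)sₕ²/nₕ with Wₕ = Nₕ/37144:
  County 2: (18137/37144)²·(1−482/18137)·128/482 = 0.061633774
  County 1: (4235/37144)²·(1−189/4235)·639/189 = 0.041989529
  County 5: (14772/37144)²·(1−1905/14772)·773/1905 = 0.05590154
  → Var(ȳ_str) = 0.15952484.
Var(ȳ_srs) = (1 − 2576/37144)·659.1/2576 = 0.23811735.
deff = 0.15952484 / 0.23811735 = 0.6699.

0.6699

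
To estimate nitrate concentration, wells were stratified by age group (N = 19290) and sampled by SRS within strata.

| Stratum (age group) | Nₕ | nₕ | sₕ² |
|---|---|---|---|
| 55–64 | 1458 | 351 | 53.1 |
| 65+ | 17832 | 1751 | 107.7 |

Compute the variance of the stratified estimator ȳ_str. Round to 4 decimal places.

0.0481

Var(ȳ_str) = Σₕ Wₕ²(1 − fₕ)sₕ²/nₕ with Wₕ = Nₕ/N, N = 19290.
55–64: Wₕ = 0.07558320; term = 0.07558320²·(1 − 0.24074074)·53.1/351 = 6.5618771 × 10^-4.
65+: Wₕ = 0.92441680; term = 0.92441680²·(1 − 0.09819426)·107.7/1751 = 0.047399986.
Sum = 0.048056174.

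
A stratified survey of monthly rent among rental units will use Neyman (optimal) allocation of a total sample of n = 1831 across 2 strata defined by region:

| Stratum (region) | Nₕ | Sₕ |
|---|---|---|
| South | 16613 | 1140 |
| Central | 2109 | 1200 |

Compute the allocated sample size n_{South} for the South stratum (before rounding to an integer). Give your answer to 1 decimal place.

1615.2

Neyman allocation: nₕ = n·NₕSₕ / Σⱼ NⱼSⱼ.
Σ NⱼSⱼ = 16613·1140 + 2109·1200 = 2.146962 × 10^7.
n_{South} = 1831·16613·1140 / (2.146962 × 10^7) = 1615.2.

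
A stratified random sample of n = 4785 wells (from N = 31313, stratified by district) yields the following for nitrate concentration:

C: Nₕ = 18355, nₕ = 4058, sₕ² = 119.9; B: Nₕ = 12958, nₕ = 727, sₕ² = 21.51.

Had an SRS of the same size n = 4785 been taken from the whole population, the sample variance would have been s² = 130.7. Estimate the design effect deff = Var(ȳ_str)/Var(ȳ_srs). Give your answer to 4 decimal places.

0.5484

Var(ȳ_str) = Σ Wₕ²(1−fₕ)sₕ²/nₕ with Wₕ = Nₕ/31313:
  C: (18355/31313)²·(1−4058/18355)·119.9/4058 = 0.0079078257
  B: (12958/31313)²·(1−727/12958)·21.51/727 = 0.0047825177
  → Var(ȳ_str) = 0.012690343.
Var(ȳ_srs) = (1 − 4785/31313)·130.7/4785 = 0.023140539.
deff = 0.012690343 / 0.023140539 = 0.5484.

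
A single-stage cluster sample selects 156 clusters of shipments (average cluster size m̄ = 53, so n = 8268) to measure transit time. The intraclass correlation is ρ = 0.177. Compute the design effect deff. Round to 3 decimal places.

deff = 1 + (53 − 1)·0.177 = 1 + 9.204 = 10.204.

10.204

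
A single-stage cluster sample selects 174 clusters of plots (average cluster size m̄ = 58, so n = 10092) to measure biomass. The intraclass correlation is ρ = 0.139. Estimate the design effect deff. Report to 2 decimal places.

8.92

deff = 1 + (58 − 1)·0.139 = 1 + 7.923 = 8.923.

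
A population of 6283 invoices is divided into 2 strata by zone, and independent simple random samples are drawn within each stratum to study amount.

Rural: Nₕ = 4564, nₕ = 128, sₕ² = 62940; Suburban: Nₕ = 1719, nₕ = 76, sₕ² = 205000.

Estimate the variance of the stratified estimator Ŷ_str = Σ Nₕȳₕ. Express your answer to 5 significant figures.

1.7574 × 10^10

Var(Ŷ_str) = Σₕ Nₕ²(1 − fₕ)sₕ²/nₕ.
Rural: 4564²·(1 − 128/4564)·62940/128 = 9.9552906 × 10^9.
Suburban: 1719²·(1 − 76/1719)·205000/76 = 7.6182235 × 10^9.
Sum = 1.7573514 × 10^10.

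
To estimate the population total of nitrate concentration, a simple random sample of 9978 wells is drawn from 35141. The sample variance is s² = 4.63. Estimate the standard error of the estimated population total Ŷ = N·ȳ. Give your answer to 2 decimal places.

Var(Ŷ) = N²·Var(ȳ) = N²·(1 − n/N)·s²/n.
f = 9978/35141 = 0.28394183; Var(ȳ) = 0.71605817·4.63/9978 = 3.3226592 × 10^-4.
Var(Ŷ) = 35141² · (3.3226592 × 10^-4) = 410311.82.
SE(Ŷ) = √(410311.82) = 640.56.

640.56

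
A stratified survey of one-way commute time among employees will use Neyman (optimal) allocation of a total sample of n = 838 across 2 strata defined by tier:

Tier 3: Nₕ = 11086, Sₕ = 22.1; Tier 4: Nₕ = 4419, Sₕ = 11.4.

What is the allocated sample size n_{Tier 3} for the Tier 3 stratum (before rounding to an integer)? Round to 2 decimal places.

695.08

Neyman allocation: nₕ = n·NₕSₕ / Σⱼ NⱼSⱼ.
Σ NⱼSⱼ = 11086·22.1 + 4419·11.4 = 295377.2.
n_{Tier 3} = 838·11086·22.1 / 295377.2 = 695.08.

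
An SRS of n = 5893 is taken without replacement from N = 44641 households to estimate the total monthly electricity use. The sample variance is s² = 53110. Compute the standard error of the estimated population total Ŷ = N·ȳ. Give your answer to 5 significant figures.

124860

Var(Ŷ) = N²·Var(ȳ) = N²·(1 − n/N)·s²/n.
f = 5893/44641 = 0.13200869; Var(ȳ) = 0.86799131·53110/5893 = 7.8226741.
Var(Ŷ) = 44641² · 7.8226741 = 1.5589173 × 10^10.
SE(Ŷ) = √(1.5589173 × 10^10) = 124860.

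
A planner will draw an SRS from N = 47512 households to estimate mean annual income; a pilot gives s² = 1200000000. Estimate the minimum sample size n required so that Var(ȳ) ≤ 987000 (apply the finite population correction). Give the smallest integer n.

Without fpc, n₀ = s²/D = 1200000000/987000 = 1215.8055.
With fpc, (1 − n/N)·s²/n ≤ D requires n ≥ n₀/(1 + n₀/N) = 1215.8055/(1 + 1215.8055/47512) = 1185.4700.
Rounding up, n = 1186.

1186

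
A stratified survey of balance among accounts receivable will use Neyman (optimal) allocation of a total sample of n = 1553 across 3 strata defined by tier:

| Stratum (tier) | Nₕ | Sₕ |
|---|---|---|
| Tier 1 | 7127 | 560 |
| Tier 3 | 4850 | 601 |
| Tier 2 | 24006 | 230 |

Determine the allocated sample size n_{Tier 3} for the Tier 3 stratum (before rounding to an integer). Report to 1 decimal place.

Neyman allocation: nₕ = n·NₕSₕ / Σⱼ NⱼSⱼ.
Σ NⱼSⱼ = 7127·560 + 4850·601 + 24006·230 = 1.242735 × 10^7.
n_{Tier 3} = 1553·4850·601 / (1.242735 × 10^7) = 364.3.

364.3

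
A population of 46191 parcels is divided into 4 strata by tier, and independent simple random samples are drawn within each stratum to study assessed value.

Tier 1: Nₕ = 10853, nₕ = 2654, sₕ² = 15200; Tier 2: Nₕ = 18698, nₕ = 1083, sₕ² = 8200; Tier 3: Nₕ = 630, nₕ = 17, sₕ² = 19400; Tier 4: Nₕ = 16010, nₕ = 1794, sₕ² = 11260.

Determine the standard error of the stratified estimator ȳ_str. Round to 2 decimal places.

Var(ȳ_str) = Σₕ Wₕ²(1 − fₕ)sₕ²/nₕ with Wₕ = Nₕ/N, N = 46191.
Tier 1: Wₕ = 0.23495919; term = 0.23495919²·(1 − 0.24454068)·15200/2654 = 0.23885736.
Tier 2: Wₕ = 0.40479747; term = 0.40479747²·(1 − 0.05792063)·8200/1083 = 1.1688222.
Tier 3: Wₕ = 0.01363902; term = 0.01363902²·(1 − 0.02698413)·19400/17 = 0.20655661.
Tier 4: Wₕ = 0.34660432; term = 0.34660432²·(1 − 0.11205497)·11260/1794 = 0.66952989.
Sum = 2.2837661.
SE = √(2.2837661) = 1.51.

1.51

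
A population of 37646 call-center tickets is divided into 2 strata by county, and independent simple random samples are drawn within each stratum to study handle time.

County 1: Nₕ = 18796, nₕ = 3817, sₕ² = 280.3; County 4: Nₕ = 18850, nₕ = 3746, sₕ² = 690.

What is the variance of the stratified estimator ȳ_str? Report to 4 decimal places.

0.0516

Var(ȳ_str) = Σₕ Wₕ²(1 − fₕ)sₕ²/nₕ with Wₕ = Nₕ/N, N = 37646.
County 1: Wₕ = 0.49928279; term = 0.49928279²·(1 − 0.20307512)·280.3/3817 = 0.01458853.
County 4: Wₕ = 0.50071721; term = 0.50071721²·(1 − 0.19872679)·690/3746 = 0.037003855.
Sum = 0.051592385.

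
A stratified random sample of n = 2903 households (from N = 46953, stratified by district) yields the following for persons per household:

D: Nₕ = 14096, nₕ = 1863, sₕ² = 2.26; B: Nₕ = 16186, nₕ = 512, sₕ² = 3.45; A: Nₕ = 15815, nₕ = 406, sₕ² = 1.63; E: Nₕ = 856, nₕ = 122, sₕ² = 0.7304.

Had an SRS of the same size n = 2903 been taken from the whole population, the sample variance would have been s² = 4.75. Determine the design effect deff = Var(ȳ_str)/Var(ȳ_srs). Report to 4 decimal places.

Var(ȳ_str) = Σ Wₕ²(1−fₕ)sₕ²/nₕ with Wₕ = Nₕ/46953:
  D: (14096/46953)²·(1−1863/14096)·2.26/1863 = 9.4885043 × 10^-5
  B: (16186/46953)²·(1−512/16186)·3.45/512 = 7.7542861 × 10^-4
  A: (15815/46953)²·(1−406/15815)·1.63/406 = 4.4379104 × 10^-4
  E: (856/46953)²·(1−122/856)·0.7304/122 = 1.7062555 × 10^-6
  → Var(ȳ_str) = 0.0013158109.
Var(ȳ_srs) = (1 − 2903/46953)·4.75/2903 = 0.0015350734.
deff = 0.0013158109 / 0.0015350734 = 0.8572.

0.8572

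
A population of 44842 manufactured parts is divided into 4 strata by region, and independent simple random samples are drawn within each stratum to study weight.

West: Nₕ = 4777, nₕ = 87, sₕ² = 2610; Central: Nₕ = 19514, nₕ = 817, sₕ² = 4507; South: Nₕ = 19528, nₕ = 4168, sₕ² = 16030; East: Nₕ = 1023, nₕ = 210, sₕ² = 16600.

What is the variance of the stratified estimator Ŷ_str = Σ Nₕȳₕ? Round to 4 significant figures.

3.904 × 10^9

Var(Ŷ_str) = Σₕ Nₕ²(1 − fₕ)sₕ²/nₕ.
West: 4777²·(1 − 87/4777)·2610/87 = 6.721239 × 10^8.
Central: 19514²·(1 − 817/19514)·4507/817 = 2.0127217 × 10^9.
South: 19528²·(1 − 4168/19528)·16030/4168 = 1.1535988 × 10^9.
East: 1023²·(1 − 210/1023)·16600/210 = 6.5743826 × 10^7.
Sum = 3.9041882 × 10^9.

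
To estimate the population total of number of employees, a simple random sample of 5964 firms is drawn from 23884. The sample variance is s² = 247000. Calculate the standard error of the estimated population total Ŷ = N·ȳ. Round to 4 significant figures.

133100

Var(Ŷ) = N²·Var(ȳ) = N²·(1 − n/N)·s²/n.
f = 5964/23884 = 0.24970692; Var(ȳ) = 0.75029308·247000/5964 = 31.073506.
Var(Ŷ) = 23884² · 31.073506 = 1.772574 × 10^10.
SE(Ŷ) = √(1.772574 × 10^10) = 133100.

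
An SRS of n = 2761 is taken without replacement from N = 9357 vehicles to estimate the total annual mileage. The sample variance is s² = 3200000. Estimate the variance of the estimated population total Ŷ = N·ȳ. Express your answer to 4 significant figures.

7.153 × 10^10

Var(Ŷ) = N²·Var(ȳ) = N²·(1 − n/N)·s²/n.
f = 2761/9357 = 0.29507321; Var(ȳ) = 0.70492679·3200000/2761 = 817.01041.
Var(Ŷ) = 9357² · 817.01041 = 7.1532079 × 10^10.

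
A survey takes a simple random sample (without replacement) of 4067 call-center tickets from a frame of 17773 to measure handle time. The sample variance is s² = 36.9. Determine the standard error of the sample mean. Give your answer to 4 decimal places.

0.0836

Under SRS without replacement, Var(ȳ) = (1 − f)·s²/n with f = n/N = 4067/17773 = 0.22883025.
Var(ȳ) = (1 − 0.22883025)·36.9/4067 = 0.77116975·0.0090730268 = 0.0069968438.
SE(ȳ) = √(0.0069968438) = 0.0836.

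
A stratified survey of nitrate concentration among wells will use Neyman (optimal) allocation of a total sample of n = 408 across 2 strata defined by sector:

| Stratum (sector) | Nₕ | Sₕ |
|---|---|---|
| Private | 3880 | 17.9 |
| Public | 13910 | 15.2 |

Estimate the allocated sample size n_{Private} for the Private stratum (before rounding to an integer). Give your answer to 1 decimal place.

100.9

Neyman allocation: nₕ = n·NₕSₕ / Σⱼ NⱼSⱼ.
Σ NⱼSⱼ = 3880·17.9 + 13910·15.2 = 280884.
n_{Private} = 408·3880·17.9 / 280884 = 100.9.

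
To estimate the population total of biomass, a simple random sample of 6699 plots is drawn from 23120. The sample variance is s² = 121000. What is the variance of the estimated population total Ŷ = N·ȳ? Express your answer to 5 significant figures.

Var(Ŷ) = N²·Var(ȳ) = N²·(1 − n/N)·s²/n.
f = 6699/23120 = 0.28974913; Var(ȳ) = 0.71025087·121000/6699 = 12.828833.
Var(Ŷ) = 23120² · 12.828833 = 6.8574526 × 10^9.

6.8575 × 10^9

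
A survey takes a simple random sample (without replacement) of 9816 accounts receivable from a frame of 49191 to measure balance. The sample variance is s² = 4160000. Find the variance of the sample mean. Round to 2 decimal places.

339.23

Under SRS without replacement, Var(ȳ) = (1 − f)·s²/n with f = n/N = 9816/49191 = 0.19954870.
Var(ȳ) = (1 − 0.19954870)·4160000/9816 = 0.80045130·423.79788 = 339.22957.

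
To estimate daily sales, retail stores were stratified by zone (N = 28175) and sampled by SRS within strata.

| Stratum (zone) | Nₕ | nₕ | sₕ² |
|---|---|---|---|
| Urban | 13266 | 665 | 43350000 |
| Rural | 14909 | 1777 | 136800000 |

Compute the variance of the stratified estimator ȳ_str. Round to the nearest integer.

32714

Var(ȳ_str) = Σₕ Wₕ²(1 − fₕ)sₕ²/nₕ with Wₕ = Nₕ/N, N = 28175.
Urban: Wₕ = 0.47084295; term = 0.47084295²·(1 − 0.05012815)·43350000/665 = 13727.284.
Rural: Wₕ = 0.52915705; term = 0.52915705²·(1 − 0.11918975)·136800000/1777 = 18986.732.
Sum = 32714.016.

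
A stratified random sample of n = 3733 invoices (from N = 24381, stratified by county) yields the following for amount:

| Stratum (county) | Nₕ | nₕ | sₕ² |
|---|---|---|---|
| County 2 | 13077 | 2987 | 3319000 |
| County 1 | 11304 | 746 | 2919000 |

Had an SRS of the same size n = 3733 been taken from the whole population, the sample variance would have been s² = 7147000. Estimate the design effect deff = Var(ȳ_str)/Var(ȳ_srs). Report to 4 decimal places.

0.6366

Var(ȳ_str) = Σ Wₕ²(1−fₕ)sₕ²/nₕ with Wₕ = Nₕ/24381:
  County 2: (13077/24381)²·(1−2987/13077)·3319000/2987 = 246.64271
  County 1: (11304/24381)²·(1−746/11304)·2919000/746 = 785.60827
  → Var(ȳ_str) = 1032.251.
Var(ȳ_srs) = (1 − 3733/24381)·7147000/3733 = 1621.4078.
deff = 1032.251 / 1621.4078 = 0.6366.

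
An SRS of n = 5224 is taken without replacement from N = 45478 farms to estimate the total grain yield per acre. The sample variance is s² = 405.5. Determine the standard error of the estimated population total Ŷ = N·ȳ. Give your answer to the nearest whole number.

Var(Ŷ) = N²·Var(ȳ) = N²·(1 − n/N)·s²/n.
f = 5224/45478 = 0.11486873; Var(ȳ) = 0.88513127·405.5/5224 = 0.068706112.
Var(Ŷ) = 45478² · 0.068706112 = 1.4210131 × 10^8.
SE(Ŷ) = √(1.4210131 × 10^8) = 11921.

11921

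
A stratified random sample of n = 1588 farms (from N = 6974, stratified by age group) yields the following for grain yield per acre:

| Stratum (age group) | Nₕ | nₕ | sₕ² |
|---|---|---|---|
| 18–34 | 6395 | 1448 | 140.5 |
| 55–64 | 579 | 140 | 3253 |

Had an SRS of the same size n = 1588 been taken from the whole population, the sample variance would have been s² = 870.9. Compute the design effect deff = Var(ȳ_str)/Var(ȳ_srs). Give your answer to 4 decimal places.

Var(ȳ_str) = Σ Wₕ²(1−fₕ)sₕ²/nₕ with Wₕ = Nₕ/6974:
  18–34: (6395/6974)²·(1−1448/6395)·140.5/1448 = 0.063114092
  55–64: (579/6974)²·(1−140/579)·3253/140 = 0.12143258
  → Var(ȳ_str) = 0.18454667.
Var(ȳ_srs) = (1 − 1588/6974)·870.9/1588 = 0.42354757.
deff = 0.18454667 / 0.42354757 = 0.4357.

0.4357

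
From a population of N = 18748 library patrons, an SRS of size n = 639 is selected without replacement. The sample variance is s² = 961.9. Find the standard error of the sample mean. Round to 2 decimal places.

1.21

Under SRS without replacement, Var(ȳ) = (1 − f)·s²/n with f = n/N = 639/18748 = 0.03408364.
Var(ȳ) = (1 − 0.03408364)·961.9/639 = 0.96591636·1.5053208 = 1.454014.
SE(ȳ) = √(1.454014) = 1.21.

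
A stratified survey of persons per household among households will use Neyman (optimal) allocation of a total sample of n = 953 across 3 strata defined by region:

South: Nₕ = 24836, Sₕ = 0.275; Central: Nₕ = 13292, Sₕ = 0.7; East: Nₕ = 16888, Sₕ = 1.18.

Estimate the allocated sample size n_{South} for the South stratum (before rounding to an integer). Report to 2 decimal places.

Neyman allocation: nₕ = n·NₕSₕ / Σⱼ NⱼSⱼ.
Σ NⱼSⱼ = 24836·0.275 + 13292·0.7 + 16888·1.18 = 36062.14.
n_{South} = 953·24836·0.275 / 36062.14 = 180.49.

180.49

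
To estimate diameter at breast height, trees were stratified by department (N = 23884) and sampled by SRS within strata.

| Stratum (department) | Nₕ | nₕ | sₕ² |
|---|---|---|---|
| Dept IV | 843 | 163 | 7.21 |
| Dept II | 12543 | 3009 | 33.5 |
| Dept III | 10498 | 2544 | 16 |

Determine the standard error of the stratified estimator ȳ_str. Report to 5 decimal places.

0.05744

Var(ȳ_str) = Σₕ Wₕ²(1 − fₕ)sₕ²/nₕ with Wₕ = Nₕ/N, N = 23884.
Dept IV: Wₕ = 0.03529560; term = 0.03529560²·(1 − 0.19335706)·7.21/163 = 4.4449822 × 10^-5.
Dept II: Wₕ = 0.52516329; term = 0.52516329²·(1 − 0.23989476)·33.5/3009 = 0.0023339152.
Dept III: Wₕ = 0.43954112; term = 0.43954112²·(1 − 0.24233187)·16/2544 = 9.2062106 × 10^-4.
Sum = 0.0032989861.
SE = √(0.0032989861) = 0.05744.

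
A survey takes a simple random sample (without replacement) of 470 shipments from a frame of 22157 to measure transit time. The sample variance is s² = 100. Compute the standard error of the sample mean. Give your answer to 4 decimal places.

Under SRS without replacement, Var(ȳ) = (1 − f)·s²/n with f = n/N = 470/22157 = 0.02121226.
Var(ȳ) = (1 − 0.02121226)·100/470 = 0.97878774·0.21276596 = 0.20825271.
SE(ȳ) = √(0.20825271) = 0.4563.

0.4563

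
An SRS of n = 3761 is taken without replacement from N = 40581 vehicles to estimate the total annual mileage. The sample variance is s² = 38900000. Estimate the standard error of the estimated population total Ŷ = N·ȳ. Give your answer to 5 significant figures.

3.9312 × 10^6

Var(Ŷ) = N²·Var(ȳ) = N²·(1 − n/N)·s²/n.
f = 3761/40581 = 0.09267884; Var(ȳ) = 0.90732116·38900000/3761 = 9384.4172.
Var(Ŷ) = 40581² · 9384.4172 = 1.5454423 × 10^13.
SE(Ŷ) = √(1.5454423 × 10^13) = 3.9312 × 10^6.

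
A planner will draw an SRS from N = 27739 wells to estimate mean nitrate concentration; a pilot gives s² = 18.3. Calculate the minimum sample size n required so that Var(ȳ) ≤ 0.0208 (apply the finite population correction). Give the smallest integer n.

Without fpc, n₀ = s²/D = 18.3/0.0208 = 879.8077.
With fpc, (1 − n/N)·s²/n ≤ D requires n ≥ n₀/(1 + n₀/N) = 879.8077/(1 + 879.8077/27739) = 852.7604.
Rounding up, n = 853.

853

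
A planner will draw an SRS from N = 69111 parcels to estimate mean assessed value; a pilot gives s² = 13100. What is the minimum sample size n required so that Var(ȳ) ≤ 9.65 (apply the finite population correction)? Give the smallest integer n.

Without fpc, n₀ = s²/D = 13100/9.65 = 1357.5130.
With fpc, (1 − n/N)·s²/n ≤ D requires n ≥ n₀/(1 + n₀/N) = 1357.5130/(1 + 1357.5130/69111) = 1331.3617.
Rounding up, n = 1332.

1332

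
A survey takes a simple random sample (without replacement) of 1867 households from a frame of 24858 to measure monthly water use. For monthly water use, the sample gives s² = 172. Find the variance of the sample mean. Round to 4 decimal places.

Under SRS without replacement, Var(ȳ) = (1 − f)·s²/n with f = n/N = 1867/24858 = 0.07510661.
Var(ȳ) = (1 − 0.07510661)·172/1867 = 0.92489339·0.092126406 = 0.085207104.

0.0852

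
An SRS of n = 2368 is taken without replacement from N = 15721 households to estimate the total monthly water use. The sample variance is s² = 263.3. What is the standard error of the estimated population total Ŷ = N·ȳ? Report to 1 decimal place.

Var(Ŷ) = N²·Var(ȳ) = N²·(1 − n/N)·s²/n.
f = 2368/15721 = 0.15062655; Var(ȳ) = 0.84937345·263.3/2368 = 0.09444258.
Var(Ŷ) = 15721² · 0.09444258 = 2.3341469 × 10^7.
SE(Ŷ) = √(2.3341469 × 10^7) = 4831.3.

4831.3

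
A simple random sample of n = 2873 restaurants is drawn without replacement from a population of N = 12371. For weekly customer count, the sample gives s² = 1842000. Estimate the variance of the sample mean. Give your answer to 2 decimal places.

492.25

Under SRS without replacement, Var(ȳ) = (1 − f)·s²/n with f = n/N = 2873/12371 = 0.23223668.
Var(ȳ) = (1 − 0.23223668)·1842000/2873 = 0.76776332·641.14166 = 492.24505.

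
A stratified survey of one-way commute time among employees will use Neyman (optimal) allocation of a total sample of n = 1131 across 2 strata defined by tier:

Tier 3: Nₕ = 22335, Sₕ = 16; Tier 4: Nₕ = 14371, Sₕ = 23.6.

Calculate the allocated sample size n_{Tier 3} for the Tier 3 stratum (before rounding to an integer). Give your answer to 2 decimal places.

580.28

Neyman allocation: nₕ = n·NₕSₕ / Σⱼ NⱼSⱼ.
Σ NⱼSⱼ = 22335·16 + 14371·23.6 = 696515.6.
n_{Tier 3} = 1131·22335·16 / 696515.6 = 580.28.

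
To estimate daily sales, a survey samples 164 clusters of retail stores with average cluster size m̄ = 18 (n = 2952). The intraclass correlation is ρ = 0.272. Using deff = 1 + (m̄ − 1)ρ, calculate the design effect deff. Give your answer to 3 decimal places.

5.624

deff = 1 + (18 − 1)·0.272 = 1 + 4.624 = 5.624.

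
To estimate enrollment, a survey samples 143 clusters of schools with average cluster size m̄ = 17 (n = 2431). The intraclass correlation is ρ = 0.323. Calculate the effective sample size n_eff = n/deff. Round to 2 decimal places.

394.13

deff = 1 + (17 − 1)·0.323 = 1 + 5.168 = 6.168.
n_eff = 2431 / 6.168 = 394.13.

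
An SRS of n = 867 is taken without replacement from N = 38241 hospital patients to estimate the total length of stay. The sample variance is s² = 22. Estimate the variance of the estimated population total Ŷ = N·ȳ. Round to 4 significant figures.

3.627 × 10^7

Var(Ŷ) = N²·Var(ȳ) = N²·(1 − n/N)·s²/n.
f = 867/38241 = 0.02267200; Var(ȳ) = 0.97732800·22/867 = 0.024799557.
Var(Ŷ) = 38241² · 0.024799557 = 3.6266229 × 10^7.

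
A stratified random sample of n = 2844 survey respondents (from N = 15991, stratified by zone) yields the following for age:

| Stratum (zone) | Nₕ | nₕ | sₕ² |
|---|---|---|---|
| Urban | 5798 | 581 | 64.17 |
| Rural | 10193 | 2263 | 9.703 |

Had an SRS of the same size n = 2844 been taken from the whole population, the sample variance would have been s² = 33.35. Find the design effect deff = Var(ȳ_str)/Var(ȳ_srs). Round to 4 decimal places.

1.4957

Var(ȳ_str) = Σ Wₕ²(1−fₕ)sₕ²/nₕ with Wₕ = Nₕ/15991:
  Urban: (5798/15991)²·(1−581/5798)·64.17/581 = 0.013064828
  Rural: (10193/15991)²·(1−2263/10193)·9.703/2263 = 0.0013553312
  → Var(ȳ_str) = 0.014420159.
Var(ȳ_srs) = (1 − 2844/15991)·33.35/2844 = 0.0096408935.
deff = 0.014420159 / 0.0096408935 = 1.4957.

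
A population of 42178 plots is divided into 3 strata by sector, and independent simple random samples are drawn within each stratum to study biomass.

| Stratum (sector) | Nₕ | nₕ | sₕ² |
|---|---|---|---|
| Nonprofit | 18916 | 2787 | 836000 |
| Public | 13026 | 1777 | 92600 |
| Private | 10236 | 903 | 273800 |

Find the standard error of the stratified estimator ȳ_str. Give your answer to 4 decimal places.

Var(ȳ_str) = Σₕ Wₕ²(1 − fₕ)sₕ²/nₕ with Wₕ = Nₕ/N, N = 42178.
Nonprofit: Wₕ = 0.44848025; term = 0.44848025²·(1 − 0.14733559)·836000/2787 = 51.443924.
Public: Wₕ = 0.30883399; term = 0.30883399²·(1 − 0.13641947)·92600/1777 = 4.2921667.
Private: Wₕ = 0.24268576; term = 0.24268576²·(1 − 0.08821805)·273800/903 = 16.282657.
Sum = 72.018748.
SE = √(72.018748) = 8.4864.

8.4864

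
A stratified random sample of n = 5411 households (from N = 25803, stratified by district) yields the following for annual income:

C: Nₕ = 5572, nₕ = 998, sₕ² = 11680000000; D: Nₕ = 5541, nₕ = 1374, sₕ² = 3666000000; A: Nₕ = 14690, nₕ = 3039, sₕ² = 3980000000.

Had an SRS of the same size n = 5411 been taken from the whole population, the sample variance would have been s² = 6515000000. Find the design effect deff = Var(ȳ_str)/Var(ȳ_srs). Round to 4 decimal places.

Var(ȳ_str) = Σ Wₕ²(1−fₕ)sₕ²/nₕ with Wₕ = Nₕ/25803:
  C: (5572/25803)²·(1−998/5572)·11680000000/998 = 448001.19
  D: (5541/25803)²·(1−1374/5541)·3666000000/1374 = 92528.809
  A: (14690/25803)²·(1−3039/14690)·3980000000/3039 = 336664.22
  → Var(ȳ_str) = 877194.22.
Var(ȳ_srs) = (1 − 5411/25803)·6515000000/5411 = 951538.81.
deff = 877194.22 / 951538.81 = 0.9219.

0.9219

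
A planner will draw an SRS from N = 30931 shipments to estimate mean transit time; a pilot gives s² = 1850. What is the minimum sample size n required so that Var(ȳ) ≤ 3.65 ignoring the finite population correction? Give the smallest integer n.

507

Without fpc, n₀ = s²/D = 1850/3.65 = 506.8493.
Rounding up, n = 507.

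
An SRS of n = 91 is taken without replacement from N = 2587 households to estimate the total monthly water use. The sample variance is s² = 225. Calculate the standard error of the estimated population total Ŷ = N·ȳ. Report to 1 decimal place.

3995.7

Var(Ŷ) = N²·Var(ȳ) = N²·(1 − n/N)·s²/n.
f = 91/2587 = 0.03517588; Var(ȳ) = 0.96482412·225/91 = 2.3855541.
Var(Ŷ) = 2587² · 2.3855541 = 1.5965485 × 10^7.
SE(Ŷ) = √(1.5965485 × 10^7) = 3995.7.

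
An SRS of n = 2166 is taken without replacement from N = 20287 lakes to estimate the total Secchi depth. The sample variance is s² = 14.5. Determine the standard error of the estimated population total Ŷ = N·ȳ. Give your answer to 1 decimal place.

1568.8

Var(Ŷ) = N²·Var(ȳ) = N²·(1 − n/N)·s²/n.
f = 2166/20287 = 0.10676788; Var(ȳ) = 0.89323212·14.5/2166 = 0.0059796241.
Var(Ŷ) = 20287² · 0.0059796241 = 2.4609883 × 10^6.
SE(Ŷ) = √(2.4609883 × 10^6) = 1568.8.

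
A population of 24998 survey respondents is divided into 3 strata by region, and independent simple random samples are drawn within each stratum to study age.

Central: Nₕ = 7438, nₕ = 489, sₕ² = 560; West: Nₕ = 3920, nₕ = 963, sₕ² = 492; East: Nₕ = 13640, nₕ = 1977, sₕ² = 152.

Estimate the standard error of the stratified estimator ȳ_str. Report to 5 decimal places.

0.35181

Var(ȳ_str) = Σₕ Wₕ²(1 − fₕ)sₕ²/nₕ with Wₕ = Nₕ/N, N = 24998.
Central: Wₕ = 0.29754380; term = 0.29754380²·(1 − 0.06574348)·560/489 = 0.094721186.
West: Wₕ = 0.15681255; term = 0.15681255²·(1 − 0.24566327)·492/963 = 0.0094768865.
East: Wₕ = 0.54564365; term = 0.54564365²·(1 − 0.14494135)·152/1977 = 0.019572713.
Sum = 0.12377079.
SE = √(0.12377079) = 0.35181.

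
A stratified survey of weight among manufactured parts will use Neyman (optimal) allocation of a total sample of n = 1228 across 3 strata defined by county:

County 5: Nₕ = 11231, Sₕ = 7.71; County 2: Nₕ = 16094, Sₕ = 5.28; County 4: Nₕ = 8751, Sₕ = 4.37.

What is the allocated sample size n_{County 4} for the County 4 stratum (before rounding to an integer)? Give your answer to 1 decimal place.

Neyman allocation: nₕ = n·NₕSₕ / Σⱼ NⱼSⱼ.
Σ NⱼSⱼ = 11231·7.71 + 16094·5.28 + 8751·4.37 = 209809.2.
n_{County 4} = 1228·8751·4.37 / 209809.2 = 223.8.

223.8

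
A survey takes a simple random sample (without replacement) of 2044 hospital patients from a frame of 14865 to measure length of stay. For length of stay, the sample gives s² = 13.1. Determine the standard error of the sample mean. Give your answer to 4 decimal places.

0.0743

Under SRS without replacement, Var(ȳ) = (1 − f)·s²/n with f = n/N = 2044/14865 = 0.13750420.
Var(ȳ) = (1 − 0.13750420)·13.1/2044 = 0.86249580·0.006409002 = 0.0055277372.
SE(ȳ) = √(0.0055277372) = 0.0743.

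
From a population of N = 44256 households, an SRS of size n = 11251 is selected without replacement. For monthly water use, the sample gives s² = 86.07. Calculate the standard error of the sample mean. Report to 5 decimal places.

Under SRS without replacement, Var(ȳ) = (1 − f)·s²/n with f = n/N = 11251/44256 = 0.25422542.
Var(ȳ) = (1 − 0.25422542)·86.07/11251 = 0.74577458·0.0076499867 = 0.0057051656.
SE(ȳ) = √(0.0057051656) = 0.07553.

0.07553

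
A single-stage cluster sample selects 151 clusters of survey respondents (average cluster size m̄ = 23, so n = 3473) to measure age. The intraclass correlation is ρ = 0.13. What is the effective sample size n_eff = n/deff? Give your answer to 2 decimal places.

899.74

deff = 1 + (23 − 1)·0.13 = 1 + 2.86 = 3.86.
n_eff = 3473 / 3.86 = 899.74.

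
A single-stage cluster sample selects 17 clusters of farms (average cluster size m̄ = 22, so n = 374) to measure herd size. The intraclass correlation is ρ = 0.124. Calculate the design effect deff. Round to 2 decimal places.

deff = 1 + (22 − 1)·0.124 = 1 + 2.604 = 3.604.

3.60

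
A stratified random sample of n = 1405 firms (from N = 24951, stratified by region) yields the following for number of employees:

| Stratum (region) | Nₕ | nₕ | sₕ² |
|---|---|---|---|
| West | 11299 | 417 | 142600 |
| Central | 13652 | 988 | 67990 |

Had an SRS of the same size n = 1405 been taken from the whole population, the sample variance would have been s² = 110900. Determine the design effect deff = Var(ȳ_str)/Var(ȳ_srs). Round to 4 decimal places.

Var(ȳ_str) = Σ Wₕ²(1−fₕ)sₕ²/nₕ with Wₕ = Nₕ/24951:
  West: (11299/24951)²·(1−417/11299)·142600/417 = 67.539259
  Central: (13652/24951)²·(1−988/13652)·67990/988 = 19.110822
  → Var(ȳ_str) = 86.650081.
Var(ȳ_srs) = (1 − 1405/24951)·110900/1405 = 74.487673.
deff = 86.650081 / 74.487673 = 1.1633.

1.1633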